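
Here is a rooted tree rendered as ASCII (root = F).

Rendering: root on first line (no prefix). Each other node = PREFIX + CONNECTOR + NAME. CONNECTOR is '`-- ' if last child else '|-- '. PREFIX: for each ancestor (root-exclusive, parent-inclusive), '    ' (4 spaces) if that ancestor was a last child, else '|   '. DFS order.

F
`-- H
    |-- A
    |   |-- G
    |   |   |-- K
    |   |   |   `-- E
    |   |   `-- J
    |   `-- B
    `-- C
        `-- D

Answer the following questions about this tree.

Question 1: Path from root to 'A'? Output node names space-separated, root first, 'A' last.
Answer: F H A

Derivation:
Walk down from root: F -> H -> A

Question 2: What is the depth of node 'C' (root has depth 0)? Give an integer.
Answer: 2

Derivation:
Path from root to C: F -> H -> C
Depth = number of edges = 2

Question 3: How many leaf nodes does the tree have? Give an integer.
Answer: 4

Derivation:
Leaves (nodes with no children): B, D, E, J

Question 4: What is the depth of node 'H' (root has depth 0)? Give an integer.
Answer: 1

Derivation:
Path from root to H: F -> H
Depth = number of edges = 1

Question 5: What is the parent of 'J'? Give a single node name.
Answer: G

Derivation:
Scan adjacency: J appears as child of G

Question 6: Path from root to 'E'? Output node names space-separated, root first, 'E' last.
Answer: F H A G K E

Derivation:
Walk down from root: F -> H -> A -> G -> K -> E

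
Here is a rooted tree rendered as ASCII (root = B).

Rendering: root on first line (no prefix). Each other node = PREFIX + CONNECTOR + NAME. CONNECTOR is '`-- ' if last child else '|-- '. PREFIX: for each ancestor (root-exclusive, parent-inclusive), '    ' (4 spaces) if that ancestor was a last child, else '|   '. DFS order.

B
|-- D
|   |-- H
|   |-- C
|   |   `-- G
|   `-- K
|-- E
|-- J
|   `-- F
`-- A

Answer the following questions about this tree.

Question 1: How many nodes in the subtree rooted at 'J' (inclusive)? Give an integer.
Subtree rooted at J contains: F, J
Count = 2

Answer: 2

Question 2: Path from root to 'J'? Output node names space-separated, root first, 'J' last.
Walk down from root: B -> J

Answer: B J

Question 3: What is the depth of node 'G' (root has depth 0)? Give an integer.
Answer: 3

Derivation:
Path from root to G: B -> D -> C -> G
Depth = number of edges = 3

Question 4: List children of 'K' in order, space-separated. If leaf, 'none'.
Answer: none

Derivation:
Node K's children (from adjacency): (leaf)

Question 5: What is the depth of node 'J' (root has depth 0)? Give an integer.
Answer: 1

Derivation:
Path from root to J: B -> J
Depth = number of edges = 1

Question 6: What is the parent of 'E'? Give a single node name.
Scan adjacency: E appears as child of B

Answer: B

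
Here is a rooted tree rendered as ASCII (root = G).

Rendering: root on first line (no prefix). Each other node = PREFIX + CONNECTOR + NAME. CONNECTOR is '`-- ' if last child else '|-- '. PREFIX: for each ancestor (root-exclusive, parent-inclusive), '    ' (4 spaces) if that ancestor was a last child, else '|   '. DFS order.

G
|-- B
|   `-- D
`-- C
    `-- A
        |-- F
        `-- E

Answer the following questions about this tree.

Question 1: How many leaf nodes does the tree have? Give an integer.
Leaves (nodes with no children): D, E, F

Answer: 3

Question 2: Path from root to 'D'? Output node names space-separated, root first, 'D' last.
Answer: G B D

Derivation:
Walk down from root: G -> B -> D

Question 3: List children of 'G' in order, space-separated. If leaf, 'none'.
Node G's children (from adjacency): B, C

Answer: B C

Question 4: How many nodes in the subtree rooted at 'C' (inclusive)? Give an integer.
Answer: 4

Derivation:
Subtree rooted at C contains: A, C, E, F
Count = 4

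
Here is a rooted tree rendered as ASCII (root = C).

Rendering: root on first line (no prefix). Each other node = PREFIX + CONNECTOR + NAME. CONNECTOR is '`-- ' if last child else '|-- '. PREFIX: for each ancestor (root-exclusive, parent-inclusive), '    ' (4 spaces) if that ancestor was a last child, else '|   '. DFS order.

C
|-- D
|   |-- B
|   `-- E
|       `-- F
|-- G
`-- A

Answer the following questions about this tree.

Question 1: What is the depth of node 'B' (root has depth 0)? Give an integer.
Path from root to B: C -> D -> B
Depth = number of edges = 2

Answer: 2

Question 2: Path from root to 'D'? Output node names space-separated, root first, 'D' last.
Walk down from root: C -> D

Answer: C D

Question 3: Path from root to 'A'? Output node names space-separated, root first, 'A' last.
Answer: C A

Derivation:
Walk down from root: C -> A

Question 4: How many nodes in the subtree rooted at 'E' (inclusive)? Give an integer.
Subtree rooted at E contains: E, F
Count = 2

Answer: 2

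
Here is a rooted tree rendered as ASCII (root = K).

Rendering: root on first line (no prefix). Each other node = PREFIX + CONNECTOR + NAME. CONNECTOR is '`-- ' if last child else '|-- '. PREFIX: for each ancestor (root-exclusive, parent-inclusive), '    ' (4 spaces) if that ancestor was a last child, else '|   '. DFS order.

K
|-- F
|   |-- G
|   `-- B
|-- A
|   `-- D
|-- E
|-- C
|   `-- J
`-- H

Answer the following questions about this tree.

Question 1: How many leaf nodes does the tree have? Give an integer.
Answer: 6

Derivation:
Leaves (nodes with no children): B, D, E, G, H, J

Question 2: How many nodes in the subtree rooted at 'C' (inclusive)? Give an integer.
Subtree rooted at C contains: C, J
Count = 2

Answer: 2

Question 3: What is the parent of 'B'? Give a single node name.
Answer: F

Derivation:
Scan adjacency: B appears as child of F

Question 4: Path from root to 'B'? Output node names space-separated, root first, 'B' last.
Answer: K F B

Derivation:
Walk down from root: K -> F -> B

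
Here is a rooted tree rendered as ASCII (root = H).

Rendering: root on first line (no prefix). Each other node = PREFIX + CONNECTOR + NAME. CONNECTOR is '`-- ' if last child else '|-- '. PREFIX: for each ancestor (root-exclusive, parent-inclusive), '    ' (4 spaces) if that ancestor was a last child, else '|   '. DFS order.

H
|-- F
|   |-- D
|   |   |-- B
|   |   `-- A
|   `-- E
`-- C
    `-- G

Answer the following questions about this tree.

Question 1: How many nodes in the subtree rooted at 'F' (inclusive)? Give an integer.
Answer: 5

Derivation:
Subtree rooted at F contains: A, B, D, E, F
Count = 5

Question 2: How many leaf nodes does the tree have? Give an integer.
Leaves (nodes with no children): A, B, E, G

Answer: 4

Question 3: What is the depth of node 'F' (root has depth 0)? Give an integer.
Answer: 1

Derivation:
Path from root to F: H -> F
Depth = number of edges = 1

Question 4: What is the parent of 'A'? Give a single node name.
Answer: D

Derivation:
Scan adjacency: A appears as child of D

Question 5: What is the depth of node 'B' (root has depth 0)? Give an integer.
Path from root to B: H -> F -> D -> B
Depth = number of edges = 3

Answer: 3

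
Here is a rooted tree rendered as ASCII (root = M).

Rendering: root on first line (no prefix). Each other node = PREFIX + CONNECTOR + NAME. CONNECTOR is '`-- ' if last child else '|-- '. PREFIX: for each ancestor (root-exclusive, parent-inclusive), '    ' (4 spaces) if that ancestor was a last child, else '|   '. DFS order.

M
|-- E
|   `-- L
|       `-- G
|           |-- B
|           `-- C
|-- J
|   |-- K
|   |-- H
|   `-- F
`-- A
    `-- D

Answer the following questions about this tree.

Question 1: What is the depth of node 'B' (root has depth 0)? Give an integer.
Path from root to B: M -> E -> L -> G -> B
Depth = number of edges = 4

Answer: 4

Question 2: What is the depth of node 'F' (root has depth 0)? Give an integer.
Path from root to F: M -> J -> F
Depth = number of edges = 2

Answer: 2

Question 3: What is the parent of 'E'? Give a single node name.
Scan adjacency: E appears as child of M

Answer: M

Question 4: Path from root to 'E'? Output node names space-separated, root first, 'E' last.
Walk down from root: M -> E

Answer: M E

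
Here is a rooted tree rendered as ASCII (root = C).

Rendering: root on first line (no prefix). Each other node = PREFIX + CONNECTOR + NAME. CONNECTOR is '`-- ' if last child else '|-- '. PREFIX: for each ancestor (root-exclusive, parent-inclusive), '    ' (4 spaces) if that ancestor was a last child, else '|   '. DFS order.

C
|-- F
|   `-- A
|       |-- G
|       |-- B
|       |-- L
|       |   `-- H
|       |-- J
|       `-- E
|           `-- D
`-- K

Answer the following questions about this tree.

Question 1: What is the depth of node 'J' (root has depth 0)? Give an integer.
Path from root to J: C -> F -> A -> J
Depth = number of edges = 3

Answer: 3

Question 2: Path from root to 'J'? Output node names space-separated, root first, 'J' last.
Answer: C F A J

Derivation:
Walk down from root: C -> F -> A -> J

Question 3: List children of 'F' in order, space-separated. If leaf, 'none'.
Answer: A

Derivation:
Node F's children (from adjacency): A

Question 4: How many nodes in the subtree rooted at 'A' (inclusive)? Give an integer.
Answer: 8

Derivation:
Subtree rooted at A contains: A, B, D, E, G, H, J, L
Count = 8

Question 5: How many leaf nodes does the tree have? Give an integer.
Answer: 6

Derivation:
Leaves (nodes with no children): B, D, G, H, J, K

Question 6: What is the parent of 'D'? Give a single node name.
Answer: E

Derivation:
Scan adjacency: D appears as child of E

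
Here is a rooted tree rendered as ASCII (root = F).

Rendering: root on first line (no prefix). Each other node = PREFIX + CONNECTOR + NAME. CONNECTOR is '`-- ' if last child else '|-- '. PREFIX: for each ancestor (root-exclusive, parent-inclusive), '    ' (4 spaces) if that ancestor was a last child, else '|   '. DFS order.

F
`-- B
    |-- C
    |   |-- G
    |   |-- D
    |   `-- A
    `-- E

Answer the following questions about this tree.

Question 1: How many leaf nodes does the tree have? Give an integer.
Answer: 4

Derivation:
Leaves (nodes with no children): A, D, E, G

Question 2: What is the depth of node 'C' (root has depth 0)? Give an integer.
Path from root to C: F -> B -> C
Depth = number of edges = 2

Answer: 2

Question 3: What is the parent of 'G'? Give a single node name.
Scan adjacency: G appears as child of C

Answer: C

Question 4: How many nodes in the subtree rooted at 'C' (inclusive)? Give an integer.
Subtree rooted at C contains: A, C, D, G
Count = 4

Answer: 4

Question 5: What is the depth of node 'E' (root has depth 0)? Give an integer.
Answer: 2

Derivation:
Path from root to E: F -> B -> E
Depth = number of edges = 2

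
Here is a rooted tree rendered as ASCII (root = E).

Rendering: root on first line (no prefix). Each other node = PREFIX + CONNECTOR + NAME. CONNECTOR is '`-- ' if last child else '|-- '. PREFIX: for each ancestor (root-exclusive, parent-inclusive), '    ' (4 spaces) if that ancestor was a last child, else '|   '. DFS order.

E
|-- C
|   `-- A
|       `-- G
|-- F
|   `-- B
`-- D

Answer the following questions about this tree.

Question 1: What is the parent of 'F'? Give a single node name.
Answer: E

Derivation:
Scan adjacency: F appears as child of E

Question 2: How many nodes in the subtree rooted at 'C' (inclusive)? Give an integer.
Answer: 3

Derivation:
Subtree rooted at C contains: A, C, G
Count = 3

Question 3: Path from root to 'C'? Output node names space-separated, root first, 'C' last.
Walk down from root: E -> C

Answer: E C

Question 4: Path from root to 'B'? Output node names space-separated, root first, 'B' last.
Answer: E F B

Derivation:
Walk down from root: E -> F -> B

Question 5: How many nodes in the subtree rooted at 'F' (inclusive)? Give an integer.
Subtree rooted at F contains: B, F
Count = 2

Answer: 2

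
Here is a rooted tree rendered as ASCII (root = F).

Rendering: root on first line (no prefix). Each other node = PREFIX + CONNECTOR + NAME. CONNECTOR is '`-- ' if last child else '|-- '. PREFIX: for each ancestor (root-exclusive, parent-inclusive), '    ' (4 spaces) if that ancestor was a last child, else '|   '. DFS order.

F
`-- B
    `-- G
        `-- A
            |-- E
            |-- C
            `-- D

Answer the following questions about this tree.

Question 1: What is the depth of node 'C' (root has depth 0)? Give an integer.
Path from root to C: F -> B -> G -> A -> C
Depth = number of edges = 4

Answer: 4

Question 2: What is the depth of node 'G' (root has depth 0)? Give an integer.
Answer: 2

Derivation:
Path from root to G: F -> B -> G
Depth = number of edges = 2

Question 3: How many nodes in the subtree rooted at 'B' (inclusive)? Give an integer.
Answer: 6

Derivation:
Subtree rooted at B contains: A, B, C, D, E, G
Count = 6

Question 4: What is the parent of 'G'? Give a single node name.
Scan adjacency: G appears as child of B

Answer: B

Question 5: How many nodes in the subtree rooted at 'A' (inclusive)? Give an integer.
Subtree rooted at A contains: A, C, D, E
Count = 4

Answer: 4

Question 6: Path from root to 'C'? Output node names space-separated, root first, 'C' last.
Walk down from root: F -> B -> G -> A -> C

Answer: F B G A C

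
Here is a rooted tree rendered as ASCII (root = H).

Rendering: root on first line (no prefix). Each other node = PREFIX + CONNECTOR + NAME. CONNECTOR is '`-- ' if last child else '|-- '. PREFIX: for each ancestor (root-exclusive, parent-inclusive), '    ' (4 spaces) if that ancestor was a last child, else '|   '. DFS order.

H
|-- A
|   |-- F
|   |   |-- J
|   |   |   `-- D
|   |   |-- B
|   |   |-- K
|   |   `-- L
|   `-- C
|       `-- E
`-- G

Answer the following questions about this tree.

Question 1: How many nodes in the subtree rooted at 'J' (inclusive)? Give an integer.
Subtree rooted at J contains: D, J
Count = 2

Answer: 2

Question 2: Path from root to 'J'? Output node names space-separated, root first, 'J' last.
Walk down from root: H -> A -> F -> J

Answer: H A F J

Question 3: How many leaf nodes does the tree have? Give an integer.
Answer: 6

Derivation:
Leaves (nodes with no children): B, D, E, G, K, L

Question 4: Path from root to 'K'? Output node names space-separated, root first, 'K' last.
Walk down from root: H -> A -> F -> K

Answer: H A F K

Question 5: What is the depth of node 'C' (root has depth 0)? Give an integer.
Answer: 2

Derivation:
Path from root to C: H -> A -> C
Depth = number of edges = 2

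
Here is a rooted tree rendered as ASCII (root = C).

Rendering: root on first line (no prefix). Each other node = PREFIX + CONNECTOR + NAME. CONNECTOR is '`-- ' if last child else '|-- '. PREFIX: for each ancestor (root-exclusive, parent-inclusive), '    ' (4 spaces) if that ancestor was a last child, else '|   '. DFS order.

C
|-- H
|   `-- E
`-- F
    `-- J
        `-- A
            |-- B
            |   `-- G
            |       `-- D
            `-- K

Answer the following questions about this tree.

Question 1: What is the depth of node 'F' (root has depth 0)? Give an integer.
Path from root to F: C -> F
Depth = number of edges = 1

Answer: 1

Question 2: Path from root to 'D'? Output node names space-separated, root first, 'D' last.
Walk down from root: C -> F -> J -> A -> B -> G -> D

Answer: C F J A B G D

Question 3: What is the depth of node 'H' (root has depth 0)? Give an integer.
Answer: 1

Derivation:
Path from root to H: C -> H
Depth = number of edges = 1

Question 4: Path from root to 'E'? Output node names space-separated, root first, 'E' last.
Answer: C H E

Derivation:
Walk down from root: C -> H -> E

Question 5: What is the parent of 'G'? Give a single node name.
Scan adjacency: G appears as child of B

Answer: B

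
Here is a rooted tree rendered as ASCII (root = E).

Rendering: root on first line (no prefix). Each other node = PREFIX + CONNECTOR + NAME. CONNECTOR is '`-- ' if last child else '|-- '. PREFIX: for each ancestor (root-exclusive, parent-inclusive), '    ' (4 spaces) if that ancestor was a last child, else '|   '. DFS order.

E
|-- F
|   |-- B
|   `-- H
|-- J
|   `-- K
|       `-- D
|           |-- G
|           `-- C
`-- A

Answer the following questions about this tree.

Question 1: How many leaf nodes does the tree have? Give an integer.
Leaves (nodes with no children): A, B, C, G, H

Answer: 5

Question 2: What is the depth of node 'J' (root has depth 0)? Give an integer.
Path from root to J: E -> J
Depth = number of edges = 1

Answer: 1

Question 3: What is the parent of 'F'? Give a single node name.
Answer: E

Derivation:
Scan adjacency: F appears as child of E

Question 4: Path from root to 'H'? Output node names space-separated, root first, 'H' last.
Answer: E F H

Derivation:
Walk down from root: E -> F -> H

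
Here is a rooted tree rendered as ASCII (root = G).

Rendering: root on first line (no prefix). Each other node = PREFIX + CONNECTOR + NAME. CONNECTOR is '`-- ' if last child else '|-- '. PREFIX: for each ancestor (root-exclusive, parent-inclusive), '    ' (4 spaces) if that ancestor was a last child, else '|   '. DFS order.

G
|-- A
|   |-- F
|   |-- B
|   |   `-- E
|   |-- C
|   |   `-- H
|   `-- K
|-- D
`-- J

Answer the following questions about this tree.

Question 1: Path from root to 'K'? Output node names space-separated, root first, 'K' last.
Answer: G A K

Derivation:
Walk down from root: G -> A -> K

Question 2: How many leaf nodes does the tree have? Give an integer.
Leaves (nodes with no children): D, E, F, H, J, K

Answer: 6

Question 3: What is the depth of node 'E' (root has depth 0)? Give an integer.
Path from root to E: G -> A -> B -> E
Depth = number of edges = 3

Answer: 3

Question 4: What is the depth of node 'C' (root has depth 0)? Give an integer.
Path from root to C: G -> A -> C
Depth = number of edges = 2

Answer: 2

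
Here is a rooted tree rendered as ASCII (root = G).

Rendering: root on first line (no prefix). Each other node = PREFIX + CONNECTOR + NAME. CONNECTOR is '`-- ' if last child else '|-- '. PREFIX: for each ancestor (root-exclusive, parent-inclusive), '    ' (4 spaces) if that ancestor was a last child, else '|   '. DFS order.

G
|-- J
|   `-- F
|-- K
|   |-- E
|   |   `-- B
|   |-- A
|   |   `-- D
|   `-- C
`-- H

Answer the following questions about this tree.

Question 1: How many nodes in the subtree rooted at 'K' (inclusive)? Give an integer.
Subtree rooted at K contains: A, B, C, D, E, K
Count = 6

Answer: 6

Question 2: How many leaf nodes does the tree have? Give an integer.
Answer: 5

Derivation:
Leaves (nodes with no children): B, C, D, F, H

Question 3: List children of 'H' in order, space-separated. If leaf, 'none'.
Node H's children (from adjacency): (leaf)

Answer: none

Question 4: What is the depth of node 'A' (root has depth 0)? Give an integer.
Path from root to A: G -> K -> A
Depth = number of edges = 2

Answer: 2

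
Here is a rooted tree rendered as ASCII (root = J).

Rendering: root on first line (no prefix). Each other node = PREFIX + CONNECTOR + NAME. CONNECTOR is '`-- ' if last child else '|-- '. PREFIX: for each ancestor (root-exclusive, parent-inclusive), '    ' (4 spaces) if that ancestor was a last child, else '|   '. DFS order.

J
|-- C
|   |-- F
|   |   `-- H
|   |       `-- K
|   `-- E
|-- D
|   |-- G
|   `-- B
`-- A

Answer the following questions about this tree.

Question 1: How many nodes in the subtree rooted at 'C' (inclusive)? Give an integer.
Subtree rooted at C contains: C, E, F, H, K
Count = 5

Answer: 5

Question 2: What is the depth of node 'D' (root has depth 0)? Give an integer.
Path from root to D: J -> D
Depth = number of edges = 1

Answer: 1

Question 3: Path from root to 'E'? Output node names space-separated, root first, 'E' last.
Walk down from root: J -> C -> E

Answer: J C E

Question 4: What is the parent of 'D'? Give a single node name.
Scan adjacency: D appears as child of J

Answer: J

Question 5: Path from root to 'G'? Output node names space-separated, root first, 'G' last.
Walk down from root: J -> D -> G

Answer: J D G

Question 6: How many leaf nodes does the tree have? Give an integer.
Leaves (nodes with no children): A, B, E, G, K

Answer: 5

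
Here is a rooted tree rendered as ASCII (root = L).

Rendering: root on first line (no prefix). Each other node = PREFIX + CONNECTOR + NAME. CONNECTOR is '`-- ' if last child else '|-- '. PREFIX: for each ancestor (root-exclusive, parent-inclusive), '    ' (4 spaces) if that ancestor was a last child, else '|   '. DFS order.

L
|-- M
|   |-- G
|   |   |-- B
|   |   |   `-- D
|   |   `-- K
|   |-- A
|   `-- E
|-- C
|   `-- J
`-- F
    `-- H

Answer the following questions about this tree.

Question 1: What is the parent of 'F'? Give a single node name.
Scan adjacency: F appears as child of L

Answer: L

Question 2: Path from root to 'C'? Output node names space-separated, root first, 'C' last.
Answer: L C

Derivation:
Walk down from root: L -> C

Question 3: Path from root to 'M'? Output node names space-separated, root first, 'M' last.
Answer: L M

Derivation:
Walk down from root: L -> M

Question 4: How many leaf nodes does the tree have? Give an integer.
Answer: 6

Derivation:
Leaves (nodes with no children): A, D, E, H, J, K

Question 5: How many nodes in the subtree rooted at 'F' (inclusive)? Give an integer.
Answer: 2

Derivation:
Subtree rooted at F contains: F, H
Count = 2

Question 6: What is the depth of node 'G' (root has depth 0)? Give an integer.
Path from root to G: L -> M -> G
Depth = number of edges = 2

Answer: 2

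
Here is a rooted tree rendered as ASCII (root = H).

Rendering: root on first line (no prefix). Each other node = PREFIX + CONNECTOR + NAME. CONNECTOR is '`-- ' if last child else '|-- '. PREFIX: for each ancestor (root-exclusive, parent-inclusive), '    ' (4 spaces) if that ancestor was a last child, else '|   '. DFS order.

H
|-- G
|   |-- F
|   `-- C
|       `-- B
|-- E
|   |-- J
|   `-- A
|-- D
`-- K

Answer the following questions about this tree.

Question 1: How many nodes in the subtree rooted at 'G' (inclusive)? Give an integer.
Subtree rooted at G contains: B, C, F, G
Count = 4

Answer: 4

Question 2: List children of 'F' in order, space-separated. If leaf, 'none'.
Node F's children (from adjacency): (leaf)

Answer: none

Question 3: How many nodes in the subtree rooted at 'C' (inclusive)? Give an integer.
Answer: 2

Derivation:
Subtree rooted at C contains: B, C
Count = 2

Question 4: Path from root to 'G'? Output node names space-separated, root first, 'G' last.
Answer: H G

Derivation:
Walk down from root: H -> G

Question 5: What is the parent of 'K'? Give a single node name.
Scan adjacency: K appears as child of H

Answer: H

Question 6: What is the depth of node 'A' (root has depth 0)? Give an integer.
Path from root to A: H -> E -> A
Depth = number of edges = 2

Answer: 2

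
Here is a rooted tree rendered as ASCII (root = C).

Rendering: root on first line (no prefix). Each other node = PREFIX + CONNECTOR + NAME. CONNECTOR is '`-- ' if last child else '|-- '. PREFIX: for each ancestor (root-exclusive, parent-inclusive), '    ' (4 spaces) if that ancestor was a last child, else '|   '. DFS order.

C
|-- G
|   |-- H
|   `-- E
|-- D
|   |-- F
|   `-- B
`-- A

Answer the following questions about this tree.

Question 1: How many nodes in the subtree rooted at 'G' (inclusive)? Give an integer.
Answer: 3

Derivation:
Subtree rooted at G contains: E, G, H
Count = 3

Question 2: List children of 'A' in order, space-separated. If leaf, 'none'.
Answer: none

Derivation:
Node A's children (from adjacency): (leaf)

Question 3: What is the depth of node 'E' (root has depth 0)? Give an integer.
Answer: 2

Derivation:
Path from root to E: C -> G -> E
Depth = number of edges = 2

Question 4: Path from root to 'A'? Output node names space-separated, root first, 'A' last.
Walk down from root: C -> A

Answer: C A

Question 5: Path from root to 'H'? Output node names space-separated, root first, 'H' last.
Answer: C G H

Derivation:
Walk down from root: C -> G -> H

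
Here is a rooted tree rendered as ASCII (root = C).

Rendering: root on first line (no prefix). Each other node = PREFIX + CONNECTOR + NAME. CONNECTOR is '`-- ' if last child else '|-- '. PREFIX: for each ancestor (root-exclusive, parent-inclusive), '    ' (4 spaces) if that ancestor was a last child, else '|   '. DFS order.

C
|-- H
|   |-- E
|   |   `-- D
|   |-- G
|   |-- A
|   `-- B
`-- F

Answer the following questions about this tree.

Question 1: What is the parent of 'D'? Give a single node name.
Scan adjacency: D appears as child of E

Answer: E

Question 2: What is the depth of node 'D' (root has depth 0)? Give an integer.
Path from root to D: C -> H -> E -> D
Depth = number of edges = 3

Answer: 3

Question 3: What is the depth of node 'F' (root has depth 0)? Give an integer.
Path from root to F: C -> F
Depth = number of edges = 1

Answer: 1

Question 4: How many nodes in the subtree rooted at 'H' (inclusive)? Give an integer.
Answer: 6

Derivation:
Subtree rooted at H contains: A, B, D, E, G, H
Count = 6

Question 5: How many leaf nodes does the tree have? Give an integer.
Leaves (nodes with no children): A, B, D, F, G

Answer: 5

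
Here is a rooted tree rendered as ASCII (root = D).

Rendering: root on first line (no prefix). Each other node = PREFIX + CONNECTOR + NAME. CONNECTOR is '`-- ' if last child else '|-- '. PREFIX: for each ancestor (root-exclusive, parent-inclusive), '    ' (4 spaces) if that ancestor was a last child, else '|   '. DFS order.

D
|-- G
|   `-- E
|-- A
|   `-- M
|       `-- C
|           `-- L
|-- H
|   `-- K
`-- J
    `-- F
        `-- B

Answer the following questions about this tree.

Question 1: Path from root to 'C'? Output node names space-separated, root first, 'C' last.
Answer: D A M C

Derivation:
Walk down from root: D -> A -> M -> C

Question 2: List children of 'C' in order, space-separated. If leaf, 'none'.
Node C's children (from adjacency): L

Answer: L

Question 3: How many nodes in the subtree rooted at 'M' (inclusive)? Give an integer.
Answer: 3

Derivation:
Subtree rooted at M contains: C, L, M
Count = 3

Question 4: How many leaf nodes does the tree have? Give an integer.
Leaves (nodes with no children): B, E, K, L

Answer: 4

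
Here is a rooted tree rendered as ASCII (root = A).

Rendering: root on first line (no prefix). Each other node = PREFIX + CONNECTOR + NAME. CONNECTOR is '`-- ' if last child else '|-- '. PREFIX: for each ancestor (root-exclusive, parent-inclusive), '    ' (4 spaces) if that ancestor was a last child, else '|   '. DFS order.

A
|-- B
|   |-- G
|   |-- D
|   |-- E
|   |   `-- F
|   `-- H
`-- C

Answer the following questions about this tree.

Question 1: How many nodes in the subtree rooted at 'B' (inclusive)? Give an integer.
Answer: 6

Derivation:
Subtree rooted at B contains: B, D, E, F, G, H
Count = 6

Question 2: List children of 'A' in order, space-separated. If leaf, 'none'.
Node A's children (from adjacency): B, C

Answer: B C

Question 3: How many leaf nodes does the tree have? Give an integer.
Leaves (nodes with no children): C, D, F, G, H

Answer: 5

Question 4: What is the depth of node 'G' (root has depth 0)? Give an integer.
Path from root to G: A -> B -> G
Depth = number of edges = 2

Answer: 2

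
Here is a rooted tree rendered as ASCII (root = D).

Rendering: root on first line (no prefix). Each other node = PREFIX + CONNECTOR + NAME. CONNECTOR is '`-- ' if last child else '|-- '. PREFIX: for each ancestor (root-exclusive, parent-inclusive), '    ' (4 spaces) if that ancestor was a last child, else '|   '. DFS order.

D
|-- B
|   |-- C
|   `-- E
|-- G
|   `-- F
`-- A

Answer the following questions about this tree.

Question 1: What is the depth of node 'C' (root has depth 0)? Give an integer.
Path from root to C: D -> B -> C
Depth = number of edges = 2

Answer: 2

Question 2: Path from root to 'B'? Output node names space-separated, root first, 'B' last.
Answer: D B

Derivation:
Walk down from root: D -> B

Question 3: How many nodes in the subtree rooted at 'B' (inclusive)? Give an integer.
Subtree rooted at B contains: B, C, E
Count = 3

Answer: 3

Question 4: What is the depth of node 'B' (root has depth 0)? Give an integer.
Path from root to B: D -> B
Depth = number of edges = 1

Answer: 1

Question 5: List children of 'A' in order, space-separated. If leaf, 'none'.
Node A's children (from adjacency): (leaf)

Answer: none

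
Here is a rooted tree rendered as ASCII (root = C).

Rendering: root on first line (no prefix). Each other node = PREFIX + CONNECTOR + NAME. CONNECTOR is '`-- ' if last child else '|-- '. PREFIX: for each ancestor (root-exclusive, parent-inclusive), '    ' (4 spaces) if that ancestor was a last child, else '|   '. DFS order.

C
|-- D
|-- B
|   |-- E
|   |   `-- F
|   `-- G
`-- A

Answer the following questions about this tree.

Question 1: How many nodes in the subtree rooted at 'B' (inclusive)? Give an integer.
Subtree rooted at B contains: B, E, F, G
Count = 4

Answer: 4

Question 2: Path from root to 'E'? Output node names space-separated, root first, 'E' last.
Walk down from root: C -> B -> E

Answer: C B E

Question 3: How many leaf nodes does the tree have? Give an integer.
Answer: 4

Derivation:
Leaves (nodes with no children): A, D, F, G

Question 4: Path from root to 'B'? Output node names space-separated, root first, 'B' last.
Walk down from root: C -> B

Answer: C B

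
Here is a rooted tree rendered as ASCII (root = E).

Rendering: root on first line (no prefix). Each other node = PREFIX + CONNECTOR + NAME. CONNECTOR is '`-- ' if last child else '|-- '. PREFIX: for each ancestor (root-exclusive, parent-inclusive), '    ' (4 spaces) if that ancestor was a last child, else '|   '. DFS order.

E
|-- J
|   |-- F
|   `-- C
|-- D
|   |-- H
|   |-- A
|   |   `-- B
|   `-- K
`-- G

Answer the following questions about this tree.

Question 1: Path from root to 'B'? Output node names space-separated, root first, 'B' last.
Answer: E D A B

Derivation:
Walk down from root: E -> D -> A -> B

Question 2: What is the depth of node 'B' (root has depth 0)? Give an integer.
Path from root to B: E -> D -> A -> B
Depth = number of edges = 3

Answer: 3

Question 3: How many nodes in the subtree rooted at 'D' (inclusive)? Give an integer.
Subtree rooted at D contains: A, B, D, H, K
Count = 5

Answer: 5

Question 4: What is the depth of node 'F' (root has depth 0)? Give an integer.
Path from root to F: E -> J -> F
Depth = number of edges = 2

Answer: 2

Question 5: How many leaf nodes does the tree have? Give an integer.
Answer: 6

Derivation:
Leaves (nodes with no children): B, C, F, G, H, K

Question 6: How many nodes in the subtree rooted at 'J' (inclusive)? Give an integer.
Answer: 3

Derivation:
Subtree rooted at J contains: C, F, J
Count = 3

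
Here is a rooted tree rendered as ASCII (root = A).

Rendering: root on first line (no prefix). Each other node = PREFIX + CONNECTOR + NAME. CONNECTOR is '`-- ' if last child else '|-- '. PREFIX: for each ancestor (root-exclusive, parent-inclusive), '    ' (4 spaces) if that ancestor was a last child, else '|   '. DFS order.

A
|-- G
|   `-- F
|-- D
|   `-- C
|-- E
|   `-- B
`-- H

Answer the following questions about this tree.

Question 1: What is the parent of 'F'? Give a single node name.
Scan adjacency: F appears as child of G

Answer: G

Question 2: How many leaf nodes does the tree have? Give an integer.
Answer: 4

Derivation:
Leaves (nodes with no children): B, C, F, H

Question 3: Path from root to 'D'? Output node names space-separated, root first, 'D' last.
Answer: A D

Derivation:
Walk down from root: A -> D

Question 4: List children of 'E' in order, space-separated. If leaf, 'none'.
Node E's children (from adjacency): B

Answer: B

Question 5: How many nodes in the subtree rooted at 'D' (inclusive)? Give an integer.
Subtree rooted at D contains: C, D
Count = 2

Answer: 2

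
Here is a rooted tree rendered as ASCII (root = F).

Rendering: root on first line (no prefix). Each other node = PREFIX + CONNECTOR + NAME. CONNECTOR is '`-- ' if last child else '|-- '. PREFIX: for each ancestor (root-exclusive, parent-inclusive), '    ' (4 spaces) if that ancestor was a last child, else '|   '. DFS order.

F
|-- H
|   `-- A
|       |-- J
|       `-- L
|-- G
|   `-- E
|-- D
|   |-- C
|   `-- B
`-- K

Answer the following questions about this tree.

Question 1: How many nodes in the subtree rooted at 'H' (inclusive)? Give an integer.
Answer: 4

Derivation:
Subtree rooted at H contains: A, H, J, L
Count = 4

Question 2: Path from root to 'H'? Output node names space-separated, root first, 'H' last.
Answer: F H

Derivation:
Walk down from root: F -> H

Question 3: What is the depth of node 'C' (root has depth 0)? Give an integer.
Answer: 2

Derivation:
Path from root to C: F -> D -> C
Depth = number of edges = 2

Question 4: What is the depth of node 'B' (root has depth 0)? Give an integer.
Path from root to B: F -> D -> B
Depth = number of edges = 2

Answer: 2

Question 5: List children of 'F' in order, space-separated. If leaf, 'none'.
Answer: H G D K

Derivation:
Node F's children (from adjacency): H, G, D, K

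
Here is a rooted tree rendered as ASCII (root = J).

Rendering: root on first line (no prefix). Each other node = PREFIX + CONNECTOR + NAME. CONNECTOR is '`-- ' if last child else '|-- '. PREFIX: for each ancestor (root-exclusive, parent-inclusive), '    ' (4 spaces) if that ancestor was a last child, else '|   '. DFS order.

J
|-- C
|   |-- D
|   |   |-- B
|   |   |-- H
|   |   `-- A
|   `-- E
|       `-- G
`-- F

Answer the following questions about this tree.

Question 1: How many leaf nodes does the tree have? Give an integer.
Leaves (nodes with no children): A, B, F, G, H

Answer: 5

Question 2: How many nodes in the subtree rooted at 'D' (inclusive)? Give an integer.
Subtree rooted at D contains: A, B, D, H
Count = 4

Answer: 4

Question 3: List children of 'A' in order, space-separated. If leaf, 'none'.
Node A's children (from adjacency): (leaf)

Answer: none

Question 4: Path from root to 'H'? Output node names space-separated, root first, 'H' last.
Walk down from root: J -> C -> D -> H

Answer: J C D H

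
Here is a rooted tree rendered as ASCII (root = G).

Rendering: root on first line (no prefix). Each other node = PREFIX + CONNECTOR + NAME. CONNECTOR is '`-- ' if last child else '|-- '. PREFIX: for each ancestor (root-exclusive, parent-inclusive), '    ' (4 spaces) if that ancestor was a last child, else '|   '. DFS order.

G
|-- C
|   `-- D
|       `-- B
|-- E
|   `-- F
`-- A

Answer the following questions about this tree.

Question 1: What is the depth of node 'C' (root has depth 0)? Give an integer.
Answer: 1

Derivation:
Path from root to C: G -> C
Depth = number of edges = 1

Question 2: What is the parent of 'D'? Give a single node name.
Answer: C

Derivation:
Scan adjacency: D appears as child of C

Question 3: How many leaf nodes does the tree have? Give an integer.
Answer: 3

Derivation:
Leaves (nodes with no children): A, B, F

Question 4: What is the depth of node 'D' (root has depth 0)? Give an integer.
Answer: 2

Derivation:
Path from root to D: G -> C -> D
Depth = number of edges = 2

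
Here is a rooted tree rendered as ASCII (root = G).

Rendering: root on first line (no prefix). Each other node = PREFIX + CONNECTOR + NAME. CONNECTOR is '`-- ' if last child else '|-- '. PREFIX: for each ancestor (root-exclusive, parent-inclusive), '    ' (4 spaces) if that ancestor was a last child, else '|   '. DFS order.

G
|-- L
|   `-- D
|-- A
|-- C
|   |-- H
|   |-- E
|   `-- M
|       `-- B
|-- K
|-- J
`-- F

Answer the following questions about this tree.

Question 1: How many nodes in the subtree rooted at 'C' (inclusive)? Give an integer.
Subtree rooted at C contains: B, C, E, H, M
Count = 5

Answer: 5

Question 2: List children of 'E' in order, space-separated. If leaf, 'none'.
Answer: none

Derivation:
Node E's children (from adjacency): (leaf)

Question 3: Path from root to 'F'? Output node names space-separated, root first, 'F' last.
Answer: G F

Derivation:
Walk down from root: G -> F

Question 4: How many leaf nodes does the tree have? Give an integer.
Leaves (nodes with no children): A, B, D, E, F, H, J, K

Answer: 8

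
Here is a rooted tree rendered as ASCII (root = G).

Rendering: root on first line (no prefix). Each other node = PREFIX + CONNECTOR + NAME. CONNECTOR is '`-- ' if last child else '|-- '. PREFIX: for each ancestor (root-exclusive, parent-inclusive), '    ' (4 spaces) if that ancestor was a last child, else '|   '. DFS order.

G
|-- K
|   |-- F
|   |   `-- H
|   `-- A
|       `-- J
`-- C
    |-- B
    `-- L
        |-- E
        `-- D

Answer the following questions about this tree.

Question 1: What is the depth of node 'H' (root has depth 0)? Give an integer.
Answer: 3

Derivation:
Path from root to H: G -> K -> F -> H
Depth = number of edges = 3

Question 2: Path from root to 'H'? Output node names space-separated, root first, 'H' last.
Answer: G K F H

Derivation:
Walk down from root: G -> K -> F -> H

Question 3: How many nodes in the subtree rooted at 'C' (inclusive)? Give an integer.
Subtree rooted at C contains: B, C, D, E, L
Count = 5

Answer: 5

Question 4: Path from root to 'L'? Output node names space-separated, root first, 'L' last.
Walk down from root: G -> C -> L

Answer: G C L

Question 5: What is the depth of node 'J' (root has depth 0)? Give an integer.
Path from root to J: G -> K -> A -> J
Depth = number of edges = 3

Answer: 3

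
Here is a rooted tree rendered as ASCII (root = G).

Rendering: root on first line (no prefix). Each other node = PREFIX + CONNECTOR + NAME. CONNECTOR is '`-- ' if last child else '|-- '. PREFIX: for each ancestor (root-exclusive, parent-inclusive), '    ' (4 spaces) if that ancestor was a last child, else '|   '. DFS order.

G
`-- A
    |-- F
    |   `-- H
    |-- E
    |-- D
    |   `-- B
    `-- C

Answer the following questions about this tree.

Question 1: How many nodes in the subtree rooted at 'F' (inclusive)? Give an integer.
Answer: 2

Derivation:
Subtree rooted at F contains: F, H
Count = 2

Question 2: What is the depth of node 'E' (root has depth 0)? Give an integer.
Answer: 2

Derivation:
Path from root to E: G -> A -> E
Depth = number of edges = 2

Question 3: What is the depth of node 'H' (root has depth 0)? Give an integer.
Path from root to H: G -> A -> F -> H
Depth = number of edges = 3

Answer: 3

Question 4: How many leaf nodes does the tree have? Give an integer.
Answer: 4

Derivation:
Leaves (nodes with no children): B, C, E, H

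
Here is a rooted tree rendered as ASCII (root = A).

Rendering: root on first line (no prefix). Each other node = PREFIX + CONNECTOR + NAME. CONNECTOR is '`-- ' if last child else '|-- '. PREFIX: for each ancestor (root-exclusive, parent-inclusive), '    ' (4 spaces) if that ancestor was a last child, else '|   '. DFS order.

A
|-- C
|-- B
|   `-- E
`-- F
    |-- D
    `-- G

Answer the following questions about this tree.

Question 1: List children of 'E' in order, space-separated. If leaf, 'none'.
Answer: none

Derivation:
Node E's children (from adjacency): (leaf)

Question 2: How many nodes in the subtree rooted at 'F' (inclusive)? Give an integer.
Answer: 3

Derivation:
Subtree rooted at F contains: D, F, G
Count = 3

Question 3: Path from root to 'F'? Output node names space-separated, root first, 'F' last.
Walk down from root: A -> F

Answer: A F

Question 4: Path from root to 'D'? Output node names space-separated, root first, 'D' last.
Walk down from root: A -> F -> D

Answer: A F D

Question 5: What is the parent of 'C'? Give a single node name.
Scan adjacency: C appears as child of A

Answer: A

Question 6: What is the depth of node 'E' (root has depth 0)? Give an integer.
Path from root to E: A -> B -> E
Depth = number of edges = 2

Answer: 2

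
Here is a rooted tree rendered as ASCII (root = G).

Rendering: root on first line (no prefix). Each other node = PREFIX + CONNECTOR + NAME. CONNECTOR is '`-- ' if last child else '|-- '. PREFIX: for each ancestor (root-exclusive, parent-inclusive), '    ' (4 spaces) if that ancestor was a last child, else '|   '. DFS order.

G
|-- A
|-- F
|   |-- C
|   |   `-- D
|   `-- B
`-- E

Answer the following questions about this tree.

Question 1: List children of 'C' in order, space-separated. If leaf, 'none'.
Node C's children (from adjacency): D

Answer: D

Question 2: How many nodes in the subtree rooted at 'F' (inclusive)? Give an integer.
Answer: 4

Derivation:
Subtree rooted at F contains: B, C, D, F
Count = 4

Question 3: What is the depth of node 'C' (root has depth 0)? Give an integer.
Path from root to C: G -> F -> C
Depth = number of edges = 2

Answer: 2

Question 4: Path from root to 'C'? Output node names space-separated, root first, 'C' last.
Answer: G F C

Derivation:
Walk down from root: G -> F -> C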